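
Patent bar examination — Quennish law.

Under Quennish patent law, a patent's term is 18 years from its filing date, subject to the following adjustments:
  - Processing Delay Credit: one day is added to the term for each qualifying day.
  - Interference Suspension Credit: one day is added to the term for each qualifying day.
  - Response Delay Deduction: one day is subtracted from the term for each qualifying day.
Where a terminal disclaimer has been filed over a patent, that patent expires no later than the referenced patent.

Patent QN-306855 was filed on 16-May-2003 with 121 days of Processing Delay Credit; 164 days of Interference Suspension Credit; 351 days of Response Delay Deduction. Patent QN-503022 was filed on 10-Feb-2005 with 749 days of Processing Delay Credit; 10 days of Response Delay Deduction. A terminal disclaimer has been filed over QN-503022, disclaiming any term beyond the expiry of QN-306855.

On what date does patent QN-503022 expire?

March 11, 2021

Natural term of QN-503022:
  Base: filing + 18 years → 10 February 2023.
  Processing Delay Credit: +749 days → 28 February 2025.
  Response Delay Deduction: −10 days → 18 February 2025.
Expiry of referenced patent QN-306855:
  Base: filing + 18 years → 16 May 2021.
  Processing Delay Credit: +121 days → 14 September 2021.
  Interference Suspension Credit: +164 days → 25 February 2022.
  Response Delay Deduction: −351 days → 11 March 2021.
Terminal disclaimer: QN-503022 expires on the earlier of 18 February 2025 and 11 March 2021.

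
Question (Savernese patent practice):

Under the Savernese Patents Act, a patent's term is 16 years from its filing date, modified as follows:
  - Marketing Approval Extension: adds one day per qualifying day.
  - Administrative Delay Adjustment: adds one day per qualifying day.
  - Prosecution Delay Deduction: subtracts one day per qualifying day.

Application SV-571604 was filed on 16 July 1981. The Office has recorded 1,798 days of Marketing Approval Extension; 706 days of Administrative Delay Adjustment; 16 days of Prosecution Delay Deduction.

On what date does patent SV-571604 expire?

Base term: filing date + 16 years → 16 July 1997.
Marketing Approval Extension: +1798 days → 18 June 2002.
Administrative Delay Adjustment: +706 days → 24 May 2004.
Prosecution Delay Deduction: −16 days → 8 May 2004.

2004-05-08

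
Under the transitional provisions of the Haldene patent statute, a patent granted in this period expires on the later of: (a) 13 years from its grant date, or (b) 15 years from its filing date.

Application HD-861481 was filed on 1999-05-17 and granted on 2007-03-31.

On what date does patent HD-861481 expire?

(a) grant + 13 years → 31 March 2020.
(b) filing + 15 years → 17 May 2014.
Later of the two: 31 March 2020.

March 31, 2020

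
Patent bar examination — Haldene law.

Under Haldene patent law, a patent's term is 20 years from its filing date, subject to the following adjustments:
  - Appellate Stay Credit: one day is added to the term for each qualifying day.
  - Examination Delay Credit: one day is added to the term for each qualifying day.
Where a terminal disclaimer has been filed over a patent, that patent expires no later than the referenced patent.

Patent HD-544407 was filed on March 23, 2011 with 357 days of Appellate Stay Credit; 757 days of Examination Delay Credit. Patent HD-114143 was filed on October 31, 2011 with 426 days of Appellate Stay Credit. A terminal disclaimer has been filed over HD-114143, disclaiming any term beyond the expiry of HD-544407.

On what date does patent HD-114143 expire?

December 30, 2032

Natural term of HD-114143:
  Base: filing + 20 years → 31 October 2031.
  Appellate Stay Credit: +426 days → 30 December 2032.
Expiry of referenced patent HD-544407:
  Base: filing + 20 years → 23 March 2031.
  Appellate Stay Credit: +357 days → 14 March 2032.
  Examination Delay Credit: +757 days → 10 April 2034.
Terminal disclaimer: HD-114143 expires on the earlier of 30 December 2032 and 10 April 2034.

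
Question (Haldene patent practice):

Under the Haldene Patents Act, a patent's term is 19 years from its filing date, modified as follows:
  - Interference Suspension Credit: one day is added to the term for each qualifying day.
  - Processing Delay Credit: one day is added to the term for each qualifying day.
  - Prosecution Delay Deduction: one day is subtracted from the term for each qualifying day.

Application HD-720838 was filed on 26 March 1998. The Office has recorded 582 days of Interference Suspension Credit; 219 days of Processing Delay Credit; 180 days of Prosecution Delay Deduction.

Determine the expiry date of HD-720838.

Base term: filing date + 19 years → 26 March 2017.
Interference Suspension Credit: +582 days → 29 October 2018.
Processing Delay Credit: +219 days → 5 June 2019.
Prosecution Delay Deduction: −180 days → 7 December 2018.

December 7, 2018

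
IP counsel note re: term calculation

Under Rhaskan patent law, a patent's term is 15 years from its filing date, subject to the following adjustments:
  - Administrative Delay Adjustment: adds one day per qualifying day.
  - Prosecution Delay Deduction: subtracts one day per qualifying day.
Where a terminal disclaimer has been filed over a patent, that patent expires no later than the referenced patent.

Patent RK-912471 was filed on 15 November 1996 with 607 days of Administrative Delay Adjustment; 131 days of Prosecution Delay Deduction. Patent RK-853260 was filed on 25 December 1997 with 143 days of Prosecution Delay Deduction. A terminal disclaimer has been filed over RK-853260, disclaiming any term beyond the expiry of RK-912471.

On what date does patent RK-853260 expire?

2012-08-04

Natural term of RK-853260:
  Base: filing + 15 years → 25 December 2012.
  Prosecution Delay Deduction: −143 days → 4 August 2012.
Expiry of referenced patent RK-912471:
  Base: filing + 15 years → 15 November 2011.
  Administrative Delay Adjustment: +607 days → 14 July 2013.
  Prosecution Delay Deduction: −131 days → 5 March 2013.
Terminal disclaimer: RK-853260 expires on the earlier of 4 August 2012 and 5 March 2013.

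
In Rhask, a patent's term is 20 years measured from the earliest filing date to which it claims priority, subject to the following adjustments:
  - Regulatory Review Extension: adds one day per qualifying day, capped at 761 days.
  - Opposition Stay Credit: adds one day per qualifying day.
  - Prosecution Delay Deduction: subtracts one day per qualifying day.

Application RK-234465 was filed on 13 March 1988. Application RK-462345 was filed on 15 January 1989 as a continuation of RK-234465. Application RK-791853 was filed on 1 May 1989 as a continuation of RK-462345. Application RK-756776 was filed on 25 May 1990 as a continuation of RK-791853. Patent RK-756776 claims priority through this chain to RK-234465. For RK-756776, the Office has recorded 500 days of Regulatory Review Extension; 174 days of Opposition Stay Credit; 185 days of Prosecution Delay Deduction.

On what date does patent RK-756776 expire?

July 15, 2009

Earliest priority filing: 13 March 1988.
Base term: 13 March 1988 + 20 years → 13 March 2008.
Regulatory Review Extension: 500 days (within the 761-day cap) → +500 days → 26 July 2009.
Opposition Stay Credit: +174 days → 16 January 2010.
Prosecution Delay Deduction: −185 days → 15 July 2009.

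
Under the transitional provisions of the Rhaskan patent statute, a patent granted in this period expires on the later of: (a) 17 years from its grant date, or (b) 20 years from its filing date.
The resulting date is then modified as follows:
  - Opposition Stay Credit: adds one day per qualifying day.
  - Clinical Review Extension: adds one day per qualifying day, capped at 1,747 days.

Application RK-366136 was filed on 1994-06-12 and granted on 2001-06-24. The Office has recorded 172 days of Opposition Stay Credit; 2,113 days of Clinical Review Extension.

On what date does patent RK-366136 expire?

September 25, 2023

(a) grant + 17 years → 24 June 2018.
(b) filing + 20 years → 12 June 2014.
Later of the two: 24 June 2018.
Opposition Stay Credit: +172 days → 13 December 2018.
Clinical Review Extension: 2113 days claimed exceeds the 1747-day cap, so +1747 days → 25 September 2023.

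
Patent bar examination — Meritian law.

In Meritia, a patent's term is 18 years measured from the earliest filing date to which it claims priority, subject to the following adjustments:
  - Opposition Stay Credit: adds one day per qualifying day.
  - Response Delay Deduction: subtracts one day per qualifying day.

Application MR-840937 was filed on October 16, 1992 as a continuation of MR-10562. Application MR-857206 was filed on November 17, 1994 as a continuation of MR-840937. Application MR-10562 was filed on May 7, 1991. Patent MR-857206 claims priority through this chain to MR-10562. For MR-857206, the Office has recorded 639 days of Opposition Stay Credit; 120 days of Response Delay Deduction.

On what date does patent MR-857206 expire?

Earliest priority filing: 7 May 1991.
Base term: 7 May 1991 + 18 years → 7 May 2009.
Opposition Stay Credit: +639 days → 5 February 2011.
Response Delay Deduction: −120 days → 8 October 2010.

2010-10-08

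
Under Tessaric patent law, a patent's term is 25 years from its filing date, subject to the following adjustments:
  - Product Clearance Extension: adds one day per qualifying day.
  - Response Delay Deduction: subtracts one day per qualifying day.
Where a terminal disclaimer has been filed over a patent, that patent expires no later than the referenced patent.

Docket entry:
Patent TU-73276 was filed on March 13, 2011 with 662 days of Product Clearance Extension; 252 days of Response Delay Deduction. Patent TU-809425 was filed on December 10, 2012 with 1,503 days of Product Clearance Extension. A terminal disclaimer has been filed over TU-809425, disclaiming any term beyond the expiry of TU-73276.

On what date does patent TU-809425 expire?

Natural term of TU-809425:
  Base: filing + 25 years → 10 December 2037.
  Product Clearance Extension: +1503 days → 21 January 2042.
Expiry of referenced patent TU-73276:
  Base: filing + 25 years → 13 March 2036.
  Product Clearance Extension: +662 days → 4 January 2038.
  Response Delay Deduction: −252 days → 27 April 2037.
Terminal disclaimer: TU-809425 expires on the earlier of 21 January 2042 and 27 April 2037.

April 27, 2037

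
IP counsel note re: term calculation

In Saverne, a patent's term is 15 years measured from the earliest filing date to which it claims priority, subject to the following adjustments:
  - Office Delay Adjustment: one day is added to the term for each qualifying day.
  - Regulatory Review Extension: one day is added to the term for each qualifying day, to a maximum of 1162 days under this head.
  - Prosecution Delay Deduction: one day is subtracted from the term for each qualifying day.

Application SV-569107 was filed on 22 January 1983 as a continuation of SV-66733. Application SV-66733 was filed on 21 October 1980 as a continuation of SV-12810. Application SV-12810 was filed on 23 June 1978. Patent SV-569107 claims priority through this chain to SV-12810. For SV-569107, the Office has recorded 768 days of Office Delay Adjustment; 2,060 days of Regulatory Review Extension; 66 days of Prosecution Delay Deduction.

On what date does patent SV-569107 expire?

Earliest priority filing: 23 June 1978.
Base term: 23 June 1978 + 15 years → 23 June 1993.
Office Delay Adjustment: +768 days → 31 July 1995.
Regulatory Review Extension: 2060 days claimed exceeds the 1162-day cap, so +1162 days → 5 October 1998.
Prosecution Delay Deduction: −66 days → 31 July 1998.

July 31, 1998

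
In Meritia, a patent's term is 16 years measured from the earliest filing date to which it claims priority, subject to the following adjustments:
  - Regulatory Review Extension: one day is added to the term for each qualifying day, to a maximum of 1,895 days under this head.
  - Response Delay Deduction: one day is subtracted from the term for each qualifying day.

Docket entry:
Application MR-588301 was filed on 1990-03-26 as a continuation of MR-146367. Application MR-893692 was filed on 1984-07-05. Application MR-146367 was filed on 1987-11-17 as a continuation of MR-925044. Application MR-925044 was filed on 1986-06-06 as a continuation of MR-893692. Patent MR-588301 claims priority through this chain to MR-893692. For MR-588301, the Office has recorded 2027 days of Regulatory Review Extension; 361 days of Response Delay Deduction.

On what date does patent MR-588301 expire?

Earliest priority filing: 5 July 1984.
Base term: 5 July 1984 + 16 years → 5 July 2000.
Regulatory Review Extension: 2027 days claimed exceeds the 1895-day cap, so +1895 days → 12 September 2005.
Response Delay Deduction: −361 days → 16 September 2004.

September 16, 2004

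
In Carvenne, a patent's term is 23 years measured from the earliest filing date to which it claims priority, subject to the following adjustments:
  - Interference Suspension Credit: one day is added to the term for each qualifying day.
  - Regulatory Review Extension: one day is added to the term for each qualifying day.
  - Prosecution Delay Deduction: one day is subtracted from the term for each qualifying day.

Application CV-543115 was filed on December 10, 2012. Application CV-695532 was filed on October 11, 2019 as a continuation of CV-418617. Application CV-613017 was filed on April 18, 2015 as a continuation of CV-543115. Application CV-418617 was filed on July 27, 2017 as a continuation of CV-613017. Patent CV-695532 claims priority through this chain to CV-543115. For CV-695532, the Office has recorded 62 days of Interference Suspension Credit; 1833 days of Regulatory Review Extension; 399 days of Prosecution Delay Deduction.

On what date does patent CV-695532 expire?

January 14, 2040

Earliest priority filing: 10 December 2012.
Base term: 10 December 2012 + 23 years → 10 December 2035.
Interference Suspension Credit: +62 days → 10 February 2036.
Regulatory Review Extension: +1833 days → 16 February 2041.
Prosecution Delay Deduction: −399 days → 14 January 2040.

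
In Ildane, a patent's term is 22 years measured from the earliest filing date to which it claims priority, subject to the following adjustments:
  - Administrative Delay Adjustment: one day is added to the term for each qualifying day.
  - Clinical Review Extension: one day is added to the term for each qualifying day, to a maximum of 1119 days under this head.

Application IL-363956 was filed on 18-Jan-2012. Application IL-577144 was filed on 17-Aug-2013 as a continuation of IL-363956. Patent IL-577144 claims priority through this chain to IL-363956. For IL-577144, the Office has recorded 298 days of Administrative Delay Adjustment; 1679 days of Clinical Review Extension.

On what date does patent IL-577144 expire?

Earliest priority filing: 18 January 2012.
Base term: 18 January 2012 + 22 years → 18 January 2034.
Administrative Delay Adjustment: +298 days → 12 November 2034.
Clinical Review Extension: 1679 days claimed exceeds the 1119-day cap, so +1119 days → 5 December 2037.

December 5, 2037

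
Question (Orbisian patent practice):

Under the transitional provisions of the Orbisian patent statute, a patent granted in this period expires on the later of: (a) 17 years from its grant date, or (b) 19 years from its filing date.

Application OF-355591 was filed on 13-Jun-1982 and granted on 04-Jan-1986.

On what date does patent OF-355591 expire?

2003-01-04

(a) grant + 17 years → 4 January 2003.
(b) filing + 19 years → 13 June 2001.
Later of the two: 4 January 2003.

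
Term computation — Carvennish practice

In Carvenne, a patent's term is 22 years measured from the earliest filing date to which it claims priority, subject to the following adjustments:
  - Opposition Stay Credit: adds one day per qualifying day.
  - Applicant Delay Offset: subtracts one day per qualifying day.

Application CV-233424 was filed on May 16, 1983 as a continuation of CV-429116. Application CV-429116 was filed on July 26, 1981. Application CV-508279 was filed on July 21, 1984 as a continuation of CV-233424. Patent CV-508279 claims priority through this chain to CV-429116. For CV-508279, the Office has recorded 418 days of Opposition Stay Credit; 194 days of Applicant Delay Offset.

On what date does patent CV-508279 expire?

Earliest priority filing: 26 July 1981.
Base term: 26 July 1981 + 22 years → 26 July 2003.
Opposition Stay Credit: +418 days → 16 September 2004.
Applicant Delay Offset: −194 days → 6 March 2004.

2004-03-06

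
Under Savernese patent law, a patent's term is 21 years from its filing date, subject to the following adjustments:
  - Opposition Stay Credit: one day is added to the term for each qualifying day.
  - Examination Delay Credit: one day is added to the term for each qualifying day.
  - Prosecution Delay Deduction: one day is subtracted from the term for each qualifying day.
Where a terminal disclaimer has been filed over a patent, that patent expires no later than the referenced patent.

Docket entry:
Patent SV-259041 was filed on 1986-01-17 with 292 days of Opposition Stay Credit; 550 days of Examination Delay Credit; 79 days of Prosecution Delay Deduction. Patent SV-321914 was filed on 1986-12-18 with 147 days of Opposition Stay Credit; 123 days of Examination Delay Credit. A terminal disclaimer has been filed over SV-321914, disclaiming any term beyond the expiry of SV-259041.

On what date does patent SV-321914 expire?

Natural term of SV-321914:
  Base: filing + 21 years → 18 December 2007.
  Opposition Stay Credit: +147 days → 13 May 2008.
  Examination Delay Credit: +123 days → 13 September 2008.
Expiry of referenced patent SV-259041:
  Base: filing + 21 years → 17 January 2007.
  Opposition Stay Credit: +292 days → 5 November 2007.
  Examination Delay Credit: +550 days → 8 May 2009.
  Prosecution Delay Deduction: −79 days → 18 February 2009.
Terminal disclaimer: SV-321914 expires on the earlier of 13 September 2008 and 18 February 2009.

September 13, 2008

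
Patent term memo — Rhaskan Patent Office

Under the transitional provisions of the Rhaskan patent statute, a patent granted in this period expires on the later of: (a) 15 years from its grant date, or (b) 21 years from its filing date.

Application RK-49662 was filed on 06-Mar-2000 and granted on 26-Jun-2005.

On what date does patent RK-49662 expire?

2021-03-06

(a) grant + 15 years → 26 June 2020.
(b) filing + 21 years → 6 March 2021.
Later of the two: 6 March 2021.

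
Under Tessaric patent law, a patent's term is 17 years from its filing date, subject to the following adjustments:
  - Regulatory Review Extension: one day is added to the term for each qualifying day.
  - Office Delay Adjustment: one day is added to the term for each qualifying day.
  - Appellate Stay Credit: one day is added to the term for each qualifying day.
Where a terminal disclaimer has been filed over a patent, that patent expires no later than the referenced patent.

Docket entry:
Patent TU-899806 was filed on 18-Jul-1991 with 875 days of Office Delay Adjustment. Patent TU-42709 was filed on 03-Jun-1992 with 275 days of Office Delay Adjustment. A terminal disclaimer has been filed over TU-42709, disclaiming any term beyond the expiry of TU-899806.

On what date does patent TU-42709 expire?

Natural term of TU-42709:
  Base: filing + 17 years → 3 June 2009.
  Office Delay Adjustment: +275 days → 5 March 2010.
Expiry of referenced patent TU-899806:
  Base: filing + 17 years → 18 July 2008.
  Office Delay Adjustment: +875 days → 10 December 2010.
Terminal disclaimer: TU-42709 expires on the earlier of 5 March 2010 and 10 December 2010.

2010-03-05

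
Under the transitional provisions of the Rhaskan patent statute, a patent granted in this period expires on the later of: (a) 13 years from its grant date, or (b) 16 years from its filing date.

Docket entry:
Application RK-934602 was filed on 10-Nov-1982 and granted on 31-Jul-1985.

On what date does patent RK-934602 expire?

1998-11-10

(a) grant + 13 years → 31 July 1998.
(b) filing + 16 years → 10 November 1998.
Later of the two: 10 November 1998.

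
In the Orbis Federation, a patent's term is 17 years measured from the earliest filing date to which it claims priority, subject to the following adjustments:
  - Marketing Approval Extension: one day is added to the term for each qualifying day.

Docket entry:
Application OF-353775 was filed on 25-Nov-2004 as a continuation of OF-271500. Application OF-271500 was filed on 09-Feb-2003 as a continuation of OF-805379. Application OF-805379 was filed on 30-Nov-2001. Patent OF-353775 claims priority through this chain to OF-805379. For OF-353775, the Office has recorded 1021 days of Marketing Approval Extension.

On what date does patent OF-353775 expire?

2021-09-16

Earliest priority filing: 30 November 2001.
Base term: 30 November 2001 + 17 years → 30 November 2018.
Marketing Approval Extension: +1021 days → 16 September 2021.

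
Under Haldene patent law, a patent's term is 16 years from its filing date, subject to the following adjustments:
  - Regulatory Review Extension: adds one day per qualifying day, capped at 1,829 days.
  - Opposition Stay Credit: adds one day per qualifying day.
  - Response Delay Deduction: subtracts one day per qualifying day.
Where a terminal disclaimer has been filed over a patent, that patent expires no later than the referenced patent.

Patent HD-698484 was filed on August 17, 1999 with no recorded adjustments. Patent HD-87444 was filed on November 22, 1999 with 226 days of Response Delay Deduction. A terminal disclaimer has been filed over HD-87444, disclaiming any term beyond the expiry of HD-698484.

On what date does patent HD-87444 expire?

2015-04-10

Natural term of HD-87444:
  Base: filing + 16 years → 22 November 2015.
  Response Delay Deduction: −226 days → 10 April 2015.
Expiry of referenced patent HD-698484:
  Base: filing + 16 years → 17 August 2015.
Terminal disclaimer: HD-87444 expires on the earlier of 10 April 2015 and 17 August 2015.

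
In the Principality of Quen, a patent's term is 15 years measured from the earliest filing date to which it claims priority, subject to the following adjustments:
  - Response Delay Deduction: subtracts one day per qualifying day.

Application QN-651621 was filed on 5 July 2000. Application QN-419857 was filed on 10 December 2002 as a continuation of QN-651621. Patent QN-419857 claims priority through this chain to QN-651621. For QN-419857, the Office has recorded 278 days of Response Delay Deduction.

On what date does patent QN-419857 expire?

September 30, 2014

Earliest priority filing: 5 July 2000.
Base term: 5 July 2000 + 15 years → 5 July 2015.
Response Delay Deduction: −278 days → 30 September 2014.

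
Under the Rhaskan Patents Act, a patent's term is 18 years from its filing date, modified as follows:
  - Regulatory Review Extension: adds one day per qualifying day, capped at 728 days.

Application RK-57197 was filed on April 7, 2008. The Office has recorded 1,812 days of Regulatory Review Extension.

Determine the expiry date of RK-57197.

2028-04-04

Base term: filing date + 18 years → 7 April 2026.
Regulatory Review Extension: 1812 days claimed exceeds the 728-day cap, so +728 days → 4 April 2028.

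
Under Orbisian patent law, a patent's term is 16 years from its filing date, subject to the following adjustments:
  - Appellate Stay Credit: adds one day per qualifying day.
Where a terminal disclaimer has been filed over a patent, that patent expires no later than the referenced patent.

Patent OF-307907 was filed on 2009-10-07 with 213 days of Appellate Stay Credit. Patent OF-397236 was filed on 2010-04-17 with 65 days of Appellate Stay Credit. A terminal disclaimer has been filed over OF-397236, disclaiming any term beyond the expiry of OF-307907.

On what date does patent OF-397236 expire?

Natural term of OF-397236:
  Base: filing + 16 years → 17 April 2026.
  Appellate Stay Credit: +65 days → 21 June 2026.
Expiry of referenced patent OF-307907:
  Base: filing + 16 years → 7 October 2025.
  Appellate Stay Credit: +213 days → 8 May 2026.
Terminal disclaimer: OF-397236 expires on the earlier of 21 June 2026 and 8 May 2026.

May 8, 2026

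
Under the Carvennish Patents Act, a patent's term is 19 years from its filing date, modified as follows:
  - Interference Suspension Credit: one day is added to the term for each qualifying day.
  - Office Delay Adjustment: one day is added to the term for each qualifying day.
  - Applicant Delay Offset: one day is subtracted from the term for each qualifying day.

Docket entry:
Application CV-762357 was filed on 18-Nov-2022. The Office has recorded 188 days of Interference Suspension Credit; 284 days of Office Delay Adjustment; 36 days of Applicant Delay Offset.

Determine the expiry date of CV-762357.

January 28, 2043

Base term: filing date + 19 years → 18 November 2041.
Interference Suspension Credit: +188 days → 25 May 2042.
Office Delay Adjustment: +284 days → 5 March 2043.
Applicant Delay Offset: −36 days → 28 January 2043.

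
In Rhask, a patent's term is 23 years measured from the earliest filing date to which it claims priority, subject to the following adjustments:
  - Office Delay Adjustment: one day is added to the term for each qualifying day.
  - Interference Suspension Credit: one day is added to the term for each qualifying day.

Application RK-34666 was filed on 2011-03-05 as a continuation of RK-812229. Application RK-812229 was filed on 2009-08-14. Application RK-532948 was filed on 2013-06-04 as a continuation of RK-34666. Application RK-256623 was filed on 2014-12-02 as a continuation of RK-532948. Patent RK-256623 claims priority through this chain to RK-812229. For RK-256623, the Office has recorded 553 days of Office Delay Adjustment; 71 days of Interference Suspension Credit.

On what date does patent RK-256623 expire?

2034-04-30

Earliest priority filing: 14 August 2009.
Base term: 14 August 2009 + 23 years → 14 August 2032.
Office Delay Adjustment: +553 days → 18 February 2034.
Interference Suspension Credit: +71 days → 30 April 2034.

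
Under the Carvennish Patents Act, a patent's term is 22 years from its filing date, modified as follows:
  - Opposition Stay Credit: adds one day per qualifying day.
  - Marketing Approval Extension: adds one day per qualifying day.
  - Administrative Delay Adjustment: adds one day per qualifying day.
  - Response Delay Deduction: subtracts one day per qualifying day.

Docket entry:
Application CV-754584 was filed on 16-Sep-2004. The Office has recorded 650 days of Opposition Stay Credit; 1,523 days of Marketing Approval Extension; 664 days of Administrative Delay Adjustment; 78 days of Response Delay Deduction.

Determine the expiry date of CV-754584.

Base term: filing date + 22 years → 16 September 2026.
Opposition Stay Credit: +650 days → 27 June 2028.
Marketing Approval Extension: +1523 days → 28 August 2032.
Administrative Delay Adjustment: +664 days → 23 June 2034.
Response Delay Deduction: −78 days → 6 April 2034.

2034-04-06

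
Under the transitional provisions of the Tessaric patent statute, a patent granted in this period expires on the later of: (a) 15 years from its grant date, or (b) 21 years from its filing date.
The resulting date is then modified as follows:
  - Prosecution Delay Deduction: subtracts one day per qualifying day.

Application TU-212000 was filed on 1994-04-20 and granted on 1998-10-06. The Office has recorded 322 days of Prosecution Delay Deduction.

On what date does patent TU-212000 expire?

June 2, 2014

(a) grant + 15 years → 6 October 2013.
(b) filing + 21 years → 20 April 2015.
Later of the two: 20 April 2015.
Prosecution Delay Deduction: −322 days → 2 June 2014.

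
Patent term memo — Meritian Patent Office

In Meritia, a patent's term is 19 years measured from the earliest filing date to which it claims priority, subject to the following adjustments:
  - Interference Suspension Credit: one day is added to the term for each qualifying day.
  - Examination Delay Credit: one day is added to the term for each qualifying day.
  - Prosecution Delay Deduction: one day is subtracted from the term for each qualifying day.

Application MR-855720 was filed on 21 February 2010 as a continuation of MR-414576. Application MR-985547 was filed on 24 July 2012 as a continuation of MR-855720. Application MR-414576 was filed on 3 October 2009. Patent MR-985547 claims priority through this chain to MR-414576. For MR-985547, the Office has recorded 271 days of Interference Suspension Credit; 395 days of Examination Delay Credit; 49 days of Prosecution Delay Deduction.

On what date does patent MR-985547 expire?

June 12, 2030

Earliest priority filing: 3 October 2009.
Base term: 3 October 2009 + 19 years → 3 October 2028.
Interference Suspension Credit: +271 days → 1 July 2029.
Examination Delay Credit: +395 days → 31 July 2030.
Prosecution Delay Deduction: −49 days → 12 June 2030.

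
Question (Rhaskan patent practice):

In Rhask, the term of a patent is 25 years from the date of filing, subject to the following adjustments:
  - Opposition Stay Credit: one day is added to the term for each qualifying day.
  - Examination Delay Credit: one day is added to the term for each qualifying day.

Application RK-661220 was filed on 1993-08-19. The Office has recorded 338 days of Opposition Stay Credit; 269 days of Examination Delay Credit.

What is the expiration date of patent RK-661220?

Base term: filing date + 25 years → 19 August 2018.
Opposition Stay Credit: +338 days → 23 July 2019.
Examination Delay Credit: +269 days → 17 April 2020.

April 17, 2020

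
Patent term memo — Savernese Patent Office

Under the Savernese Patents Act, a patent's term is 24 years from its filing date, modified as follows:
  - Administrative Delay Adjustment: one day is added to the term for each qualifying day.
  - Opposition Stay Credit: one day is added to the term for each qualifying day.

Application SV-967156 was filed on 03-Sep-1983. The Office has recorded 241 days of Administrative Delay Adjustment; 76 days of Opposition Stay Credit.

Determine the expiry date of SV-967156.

July 16, 2008

Base term: filing date + 24 years → 3 September 2007.
Administrative Delay Adjustment: +241 days → 1 May 2008.
Opposition Stay Credit: +76 days → 16 July 2008.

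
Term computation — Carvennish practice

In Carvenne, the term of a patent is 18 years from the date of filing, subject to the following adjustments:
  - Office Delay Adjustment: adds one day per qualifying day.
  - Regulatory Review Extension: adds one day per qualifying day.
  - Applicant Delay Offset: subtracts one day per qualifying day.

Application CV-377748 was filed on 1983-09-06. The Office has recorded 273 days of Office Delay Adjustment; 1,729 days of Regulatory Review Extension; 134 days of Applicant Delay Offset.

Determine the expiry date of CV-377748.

2006-10-18

Base term: filing date + 18 years → 6 September 2001.
Office Delay Adjustment: +273 days → 6 June 2002.
Regulatory Review Extension: +1729 days → 1 March 2007.
Applicant Delay Offset: −134 days → 18 October 2006.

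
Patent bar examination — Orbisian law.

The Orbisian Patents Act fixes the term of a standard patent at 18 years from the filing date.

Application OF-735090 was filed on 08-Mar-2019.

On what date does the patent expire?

March 8, 2037

Filing date + 18 years → 8 March 2037.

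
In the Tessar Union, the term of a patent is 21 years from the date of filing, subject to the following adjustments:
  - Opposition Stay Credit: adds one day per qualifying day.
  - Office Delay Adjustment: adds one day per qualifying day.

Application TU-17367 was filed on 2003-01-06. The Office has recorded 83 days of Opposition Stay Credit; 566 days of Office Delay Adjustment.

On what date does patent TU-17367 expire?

October 16, 2025

Base term: filing date + 21 years → 6 January 2024.
Opposition Stay Credit: +83 days → 29 March 2024.
Office Delay Adjustment: +566 days → 16 October 2025.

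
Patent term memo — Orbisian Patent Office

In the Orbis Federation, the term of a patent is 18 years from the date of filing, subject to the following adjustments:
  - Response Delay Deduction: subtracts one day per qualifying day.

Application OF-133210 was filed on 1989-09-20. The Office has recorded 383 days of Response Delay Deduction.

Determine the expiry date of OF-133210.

September 2, 2006

Base term: filing date + 18 years → 20 September 2007.
Response Delay Deduction: −383 days → 2 September 2006.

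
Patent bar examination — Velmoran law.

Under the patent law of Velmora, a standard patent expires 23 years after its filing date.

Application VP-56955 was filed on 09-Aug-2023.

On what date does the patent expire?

Filing date + 23 years → 9 August 2046.

2046-08-09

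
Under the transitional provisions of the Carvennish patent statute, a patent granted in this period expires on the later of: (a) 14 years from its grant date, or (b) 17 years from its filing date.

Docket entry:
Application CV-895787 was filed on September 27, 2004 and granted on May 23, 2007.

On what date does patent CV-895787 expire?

(a) grant + 14 years → 23 May 2021.
(b) filing + 17 years → 27 September 2021.
Later of the two: 27 September 2021.

2021-09-27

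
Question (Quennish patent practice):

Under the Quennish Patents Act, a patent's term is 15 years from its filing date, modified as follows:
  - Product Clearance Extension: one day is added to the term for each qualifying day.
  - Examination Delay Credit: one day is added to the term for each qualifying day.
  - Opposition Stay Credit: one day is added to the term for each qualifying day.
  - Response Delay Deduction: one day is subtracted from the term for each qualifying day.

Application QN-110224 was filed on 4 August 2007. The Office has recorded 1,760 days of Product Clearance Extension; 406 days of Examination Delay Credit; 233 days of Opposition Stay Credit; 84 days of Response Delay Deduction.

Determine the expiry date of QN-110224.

Base term: filing date + 15 years → 4 August 2022.
Product Clearance Extension: +1760 days → 30 May 2027.
Examination Delay Credit: +406 days → 9 July 2028.
Opposition Stay Credit: +233 days → 27 February 2029.
Response Delay Deduction: −84 days → 5 December 2028.

December 5, 2028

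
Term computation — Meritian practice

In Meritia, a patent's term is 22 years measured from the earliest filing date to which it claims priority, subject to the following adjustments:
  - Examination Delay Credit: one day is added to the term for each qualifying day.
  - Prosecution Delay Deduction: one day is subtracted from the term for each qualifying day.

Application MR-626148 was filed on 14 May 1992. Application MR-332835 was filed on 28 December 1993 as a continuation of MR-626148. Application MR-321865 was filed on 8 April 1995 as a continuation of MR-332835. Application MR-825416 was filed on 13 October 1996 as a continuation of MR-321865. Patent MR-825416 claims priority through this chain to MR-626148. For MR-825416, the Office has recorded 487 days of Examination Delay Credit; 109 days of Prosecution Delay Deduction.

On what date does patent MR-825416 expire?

May 27, 2015

Earliest priority filing: 14 May 1992.
Base term: 14 May 1992 + 22 years → 14 May 2014.
Examination Delay Credit: +487 days → 13 September 2015.
Prosecution Delay Deduction: −109 days → 27 May 2015.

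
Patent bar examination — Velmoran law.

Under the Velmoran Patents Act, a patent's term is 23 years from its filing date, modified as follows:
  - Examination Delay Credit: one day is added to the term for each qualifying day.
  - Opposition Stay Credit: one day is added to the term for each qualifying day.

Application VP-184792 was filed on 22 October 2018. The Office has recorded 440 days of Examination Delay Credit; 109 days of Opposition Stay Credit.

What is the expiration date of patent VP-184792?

2043-04-24

Base term: filing date + 23 years → 22 October 2041.
Examination Delay Credit: +440 days → 5 January 2043.
Opposition Stay Credit: +109 days → 24 April 2043.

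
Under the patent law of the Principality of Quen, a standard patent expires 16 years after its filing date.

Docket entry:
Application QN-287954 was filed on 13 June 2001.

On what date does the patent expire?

June 13, 2017

Filing date + 16 years → 13 June 2017.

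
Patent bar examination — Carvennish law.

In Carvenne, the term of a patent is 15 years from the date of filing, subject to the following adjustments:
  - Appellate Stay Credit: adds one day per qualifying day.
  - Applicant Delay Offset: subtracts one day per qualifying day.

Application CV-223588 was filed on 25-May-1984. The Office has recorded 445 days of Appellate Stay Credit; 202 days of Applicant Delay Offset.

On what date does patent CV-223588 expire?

January 23, 2000

Base term: filing date + 15 years → 25 May 1999.
Appellate Stay Credit: +445 days → 12 August 2000.
Applicant Delay Offset: −202 days → 23 January 2000.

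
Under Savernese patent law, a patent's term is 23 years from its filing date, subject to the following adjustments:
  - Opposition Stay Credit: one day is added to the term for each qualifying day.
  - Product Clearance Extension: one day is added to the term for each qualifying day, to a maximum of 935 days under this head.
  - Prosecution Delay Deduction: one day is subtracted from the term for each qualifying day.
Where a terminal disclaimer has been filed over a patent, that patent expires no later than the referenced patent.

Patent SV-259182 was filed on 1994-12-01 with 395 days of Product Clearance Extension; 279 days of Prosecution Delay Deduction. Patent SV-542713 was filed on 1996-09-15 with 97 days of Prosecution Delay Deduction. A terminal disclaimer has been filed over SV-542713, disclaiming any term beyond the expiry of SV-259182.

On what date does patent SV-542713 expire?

Natural term of SV-542713:
  Base: filing + 23 years → 15 September 2019.
  Prosecution Delay Deduction: −97 days → 10 June 2019.
Expiry of referenced patent SV-259182:
  Base: filing + 23 years → 1 December 2017.
  Product Clearance Extension: 395 days (within the 935-day cap) → +395 days → 31 December 2018.
  Prosecution Delay Deduction: −279 days → 27 March 2018.
Terminal disclaimer: SV-542713 expires on the earlier of 10 June 2019 and 27 March 2018.

2018-03-27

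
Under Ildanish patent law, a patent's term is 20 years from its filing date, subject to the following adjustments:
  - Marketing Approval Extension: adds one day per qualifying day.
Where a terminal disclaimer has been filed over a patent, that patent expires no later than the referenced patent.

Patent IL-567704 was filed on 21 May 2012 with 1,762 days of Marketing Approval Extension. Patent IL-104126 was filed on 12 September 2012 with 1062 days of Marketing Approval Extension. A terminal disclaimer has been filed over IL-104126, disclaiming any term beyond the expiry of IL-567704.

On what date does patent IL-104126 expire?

Natural term of IL-104126:
  Base: filing + 20 years → 12 September 2032.
  Marketing Approval Extension: +1062 days → 10 August 2035.
Expiry of referenced patent IL-567704:
  Base: filing + 20 years → 21 May 2032.
  Marketing Approval Extension: +1762 days → 18 March 2037.
Terminal disclaimer: IL-104126 expires on the earlier of 10 August 2035 and 18 March 2037.

2035-08-10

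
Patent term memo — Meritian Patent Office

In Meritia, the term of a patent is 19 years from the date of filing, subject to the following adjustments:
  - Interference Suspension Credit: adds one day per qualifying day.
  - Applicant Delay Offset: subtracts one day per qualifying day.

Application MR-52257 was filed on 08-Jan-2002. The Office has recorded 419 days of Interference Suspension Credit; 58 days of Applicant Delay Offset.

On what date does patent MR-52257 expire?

Base term: filing date + 19 years → 8 January 2021.
Interference Suspension Credit: +419 days → 3 March 2022.
Applicant Delay Offset: −58 days → 4 January 2022.

January 4, 2022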